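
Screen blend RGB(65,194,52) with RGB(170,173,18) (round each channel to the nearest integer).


Screen: C = 255 - (255-A)×(255-B)/255, rounded to nearest integer
R: 255 - (255-65)×(255-170)/255 = 255 - 16150/255 ≈ 255 - 63.333 = 191.667 → 192
G: 255 - (255-194)×(255-173)/255 = 255 - 5002/255 ≈ 255 - 19.616 = 235.384 → 235
B: 255 - (255-52)×(255-18)/255 = 255 - 48111/255 ≈ 255 - 188.671 = 66.329 → 66
= RGB(192, 235, 66)


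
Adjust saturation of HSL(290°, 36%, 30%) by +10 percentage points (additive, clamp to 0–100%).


Original S = 36%
Adjustment = +10 percentage points
New S = 36 + (10) = 46
Clamp to [0, 100] → 46
= HSL(290°, 46%, 30%)


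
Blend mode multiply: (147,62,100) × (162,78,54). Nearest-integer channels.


Multiply: C = A×B/255, rounded to nearest integer
R: 147×162/255 = 23814/255 ≈ 93.388 → 93
G: 62×78/255 = 4836/255 ≈ 18.965 → 19
B: 100×54/255 = 5400/255 ≈ 21.176 → 21
= RGB(93, 19, 21)


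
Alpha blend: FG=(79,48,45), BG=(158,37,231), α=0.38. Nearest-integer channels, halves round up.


C = α×F + (1-α)×B, with 1-α = 0.62
R: 0.38×79 + 0.62×158 = 30.02 + 97.96 = 127.98 → 128
G: 0.38×48 + 0.62×37 = 18.24 + 22.94 = 41.18 → 41
B: 0.38×45 + 0.62×231 = 17.10 + 143.22 = 160.32 → 160
= RGB(128, 41, 160)


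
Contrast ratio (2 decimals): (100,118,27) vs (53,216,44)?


Linearize each sRGB channel c=v/255: c/12.92 if c ≤ 0.04045 else ((c+0.055)/1.055)^2.4
L = 0.2126×R_lin + 0.7152×G_lin + 0.0722×B_lin
Color 1 (100,118,27):
  R=100: 100/255≈0.3922 > 0.04045 → ((0.3922+0.055)/1.055)^2.4 ≈ 0.12744
  G=118: 118/255≈0.4627 > 0.04045 → ((0.4627+0.055)/1.055)^2.4 ≈ 0.18116
  B=27: 27/255≈0.1059 > 0.04045 → ((0.1059+0.055)/1.055)^2.4 ≈ 0.01096
  L1 = 0.2126×0.12744 + 0.7152×0.18116 + 0.0722×0.01096 ≈ 0.15745
Color 2 (53,216,44):
  R=53: 53/255≈0.2078 > 0.04045 → ((0.2078+0.055)/1.055)^2.4 ≈ 0.03560
  G=216: 216/255≈0.8471 > 0.04045 → ((0.8471+0.055)/1.055)^2.4 ≈ 0.68669
  B=44: 44/255≈0.1725 > 0.04045 → ((0.1725+0.055)/1.055)^2.4 ≈ 0.02519
  L2 = 0.2126×0.03560 + 0.7152×0.68669 + 0.0722×0.02519 ≈ 0.50050
Lighter = 0.50050, Darker = 0.15745
Ratio = (L_lighter + 0.05) / (L_darker + 0.05)
Ratio = (0.50050 + 0.05) / (0.15745 + 0.05) = 0.55050 / 0.20745 ≈ 2.6536
Ratio ≈ 2.65:1


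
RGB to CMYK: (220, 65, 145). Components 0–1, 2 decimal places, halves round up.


R'=220/255≈0.8627, G'=65/255≈0.2549, B'=145/255≈0.5686
K = 1 - max(R',G',B') = 1 - 220/255 = 35/255 = 0.13725… → 0.14
(1-R'-K)/(1-K) simplifies to (max-R)/max with max = 220:
C = (220-220)/220 = 0/220 = 0 → 0.00
M = (220-65)/220 = 155/220 = 0.70454… → 0.70
Y = (220-145)/220 = 75/220 = 0.34090… → 0.34
= CMYK(0.00, 0.70, 0.34, 0.14)


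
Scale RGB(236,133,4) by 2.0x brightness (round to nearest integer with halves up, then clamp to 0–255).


Multiply each channel by 2.0, round half up, clamp to [0, 255]
R: 236×2.0 = 472 → clamp → 255
G: 133×2.0 = 266 → clamp → 255
B: 4×2.0 = 8
= RGB(255, 255, 8)


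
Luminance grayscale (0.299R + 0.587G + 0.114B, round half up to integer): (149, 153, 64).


Gray = 0.299×R + 0.587×G + 0.114×B
Gray = 0.299×149 + 0.587×153 + 0.114×64
Gray = 44.551 + 89.811 + 7.296
Gray = 141.658 → round half up → 142
Gray = 142


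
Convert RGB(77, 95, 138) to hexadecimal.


R = 77 → 4D (hex)
G = 95 → 5F (hex)
B = 138 → 8A (hex)
Hex = #4D5F8A


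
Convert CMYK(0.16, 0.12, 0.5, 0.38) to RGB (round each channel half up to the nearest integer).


R = 255 × (1-C) × (1-K) = 255 × 0.84 × 0.62 = 132.804 → 133
G = 255 × (1-M) × (1-K) = 255 × 0.88 × 0.62 = 139.128 → 139
B = 255 × (1-Y) × (1-K) = 255 × 0.50 × 0.62 = 79.05 → 79
= RGB(133, 139, 79)


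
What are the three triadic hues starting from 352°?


Triadic: equally spaced at 120° intervals
H1 = 352°
H2 = (352 + 120) mod 360 = 112°
H3 = (352 + 240) mod 360 = 232°
Triadic = 352°, 112°, 232°


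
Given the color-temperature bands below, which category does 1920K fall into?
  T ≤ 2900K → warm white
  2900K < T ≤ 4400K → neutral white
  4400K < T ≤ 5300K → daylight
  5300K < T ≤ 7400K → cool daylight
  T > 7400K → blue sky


Temperature: 1920K
1920K ≤ 2900K → warm white
Classification: warm white


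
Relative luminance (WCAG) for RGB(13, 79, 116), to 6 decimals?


Linearize each channel (sRGB transfer function): c = v/255; c_lin = c/12.92 if c ≤ 0.04045, else ((c+0.055)/1.055)^2.4
  R: 13/255 ≈ 0.050980 > 0.04045 → ((0.050980+0.055)/1.055)^2.4 ≈ 0.004025
  G: 79/255 ≈ 0.309804 > 0.04045 → ((0.309804+0.055)/1.055)^2.4 ≈ 0.078187
  B: 116/255 ≈ 0.454902 > 0.04045 → ((0.454902+0.055)/1.055)^2.4 ≈ 0.174647
R_lin = 0.004025, G_lin = 0.078187, B_lin = 0.174647
L = 0.2126×R + 0.7152×G + 0.0722×B
L = 0.2126×0.004025 + 0.7152×0.078187 + 0.0722×0.174647
L ≈ 0.069385


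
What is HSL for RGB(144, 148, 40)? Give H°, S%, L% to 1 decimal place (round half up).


Normalize: R'=144/255≈0.5647, G'=148/255≈0.5804, B'=40/255≈0.1569
Max=148/255, Min=40/255, Δ=Max-Min=108/255
L = (Max+Min)/2 = (148+40)/510 = 188/510 = 0.36862… → L = 36.9%
L ≤ 0.5 → S = Δ/(Max+Min) = 108/(148+40) = 108/188 = 0.57446… → S = 57.4%
(the 1/255 factors cancel in S and H, so raw channel differences can be used)
Max is G' → H = 60 × ((B-R)/Δ + 2) = 60 × ((40-144)/108 + 2)
  -104/108 + 2 = -0.9629… + 2 = 1.0370…
  H = 60 × 1.0370… = 62.222…° → H = 62.2°
= HSL(62.2°, 57.4%, 36.9%)


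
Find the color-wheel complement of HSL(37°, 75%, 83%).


Complement = opposite side of color wheel = hue + 180°
H' = (37 + 180) mod 360 = 217°
S and L unchanged.
= HSL(217°, 75%, 83%)


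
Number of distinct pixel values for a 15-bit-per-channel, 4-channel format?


Total bits = 15 bits/channel × 4 channels = 60 bits
Distinct pixel values = 2^60
= 1,152,921,504,606,846,976 pixel values


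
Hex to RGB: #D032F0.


D0 → 208 (R)
32 → 50 (G)
F0 → 240 (B)
= RGB(208, 50, 240)


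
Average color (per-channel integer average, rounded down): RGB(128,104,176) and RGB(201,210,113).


Midpoint: each channel = ⌊(C₁+C₂)/2⌋
R: ⌊(128+201)/2⌋ = 164
G: ⌊(104+210)/2⌋ = 157
B: ⌊(176+113)/2⌋ = 144
= RGB(164, 157, 144)


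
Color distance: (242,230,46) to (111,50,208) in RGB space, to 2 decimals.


d = √[(R₁-R₂)² + (G₁-G₂)² + (B₁-B₂)²]
d = √[(242-111)² + (230-50)² + (46-208)²]
d = √[17161 + 32400 + 26244]
d = √75805
d ≈ 275.33


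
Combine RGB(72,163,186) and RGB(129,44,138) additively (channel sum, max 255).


Additive: each channel = min(255, C₁+C₂)
R: 72+129 = 201 → 201
G: 163+44 = 207 → 207
B: 186+138 = 324 → 255
= RGB(201, 207, 255)


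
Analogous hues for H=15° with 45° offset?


Base hue: 15°
Left analog: (15 - 45) mod 360 = 330°
Right analog: (15 + 45) mod 360 = 60°
Analogous hues = 330° and 60°


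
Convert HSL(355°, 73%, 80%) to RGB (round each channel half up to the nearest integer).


H=355°, S=0.73, L=0.80
C = (1-|2L-1|)×S = (1-|0.60|)×0.73 = 0.292
H' = H/60 = 355/60 ≈ 5.9167; X = C×(1-|H' mod 2 - 1|) ≈ 0.0243
m = L - C/2 = 0.80 - 0.146 = 0.654
Sector ⌊H'⌋ = 5 → (R',G',B') = (0.292, 0.0, ≈0.0243)
RGB = ((R'+m)×255, (G'+m)×255, (B'+m)×255) = (241.23, 166.77, 172.975)
Round half up → RGB(241, 167, 173)


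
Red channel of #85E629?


Color: #85E629
R = 85 = 133
G = E6 = 230
B = 29 = 41
Red = 133


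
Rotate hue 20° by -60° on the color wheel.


New hue = (H + rotation) mod 360
New hue = (20 -60) mod 360
= -40 mod 360
= 320°


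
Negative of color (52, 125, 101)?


Invert: (255-R, 255-G, 255-B)
R: 255-52 = 203
G: 255-125 = 130
B: 255-101 = 154
= RGB(203, 130, 154)


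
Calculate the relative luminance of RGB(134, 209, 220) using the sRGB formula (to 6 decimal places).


Linearize each channel (sRGB transfer function): c = v/255; c_lin = c/12.92 if c ≤ 0.04045, else ((c+0.055)/1.055)^2.4
  R: 134/255 ≈ 0.525490 > 0.04045 → ((0.525490+0.055)/1.055)^2.4 ≈ 0.238398
  G: 209/255 ≈ 0.819608 > 0.04045 → ((0.819608+0.055)/1.055)^2.4 ≈ 0.637597
  B: 220/255 ≈ 0.862745 > 0.04045 → ((0.862745+0.055)/1.055)^2.4 ≈ 0.715694
R_lin = 0.238398, G_lin = 0.637597, B_lin = 0.715694
L = 0.2126×R + 0.7152×G + 0.0722×B
L = 0.2126×0.238398 + 0.7152×0.637597 + 0.0722×0.715694
L ≈ 0.558366


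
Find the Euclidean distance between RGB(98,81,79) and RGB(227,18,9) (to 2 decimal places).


d = √[(R₁-R₂)² + (G₁-G₂)² + (B₁-B₂)²]
d = √[(98-227)² + (81-18)² + (79-9)²]
d = √[16641 + 3969 + 4900]
d = √25510
d ≈ 159.72


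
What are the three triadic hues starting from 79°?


Triadic: equally spaced at 120° intervals
H1 = 79°
H2 = (79 + 120) mod 360 = 199°
H3 = (79 + 240) mod 360 = 319°
Triadic = 79°, 199°, 319°


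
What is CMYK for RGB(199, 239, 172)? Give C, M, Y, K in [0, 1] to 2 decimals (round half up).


R'=199/255≈0.7804, G'=239/255≈0.9373, B'=172/255≈0.6745
K = 1 - max(R',G',B') = 1 - 239/255 = 16/255 = 0.06274… → 0.06
(1-R'-K)/(1-K) simplifies to (max-R)/max with max = 239:
C = (239-199)/239 = 40/239 = 0.16736… → 0.17
M = (239-239)/239 = 0/239 = 0 → 0.00
Y = (239-172)/239 = 67/239 = 0.28033… → 0.28
= CMYK(0.17, 0.00, 0.28, 0.06)


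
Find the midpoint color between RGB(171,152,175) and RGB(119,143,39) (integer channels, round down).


Midpoint: each channel = ⌊(C₁+C₂)/2⌋
R: ⌊(171+119)/2⌋ = 145
G: ⌊(152+143)/2⌋ = 147
B: ⌊(175+39)/2⌋ = 107
= RGB(145, 147, 107)


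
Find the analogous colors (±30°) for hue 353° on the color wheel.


Base hue: 353°
Left analog: (353 - 30) mod 360 = 323°
Right analog: (353 + 30) mod 360 = 23°
Analogous hues = 323° and 23°


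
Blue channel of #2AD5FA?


Color: #2AD5FA
R = 2A = 42
G = D5 = 213
B = FA = 250
Blue = 250


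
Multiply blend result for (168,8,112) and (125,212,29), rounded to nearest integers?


Multiply: C = A×B/255, rounded to nearest integer
R: 168×125/255 = 21000/255 ≈ 82.353 → 82
G: 8×212/255 = 1696/255 ≈ 6.651 → 7
B: 112×29/255 = 3248/255 ≈ 12.737 → 13
= RGB(82, 7, 13)


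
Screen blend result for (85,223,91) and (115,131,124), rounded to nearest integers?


Screen: C = 255 - (255-A)×(255-B)/255, rounded to nearest integer
R: 255 - (255-85)×(255-115)/255 = 255 - 23800/255 ≈ 255 - 93.333 = 161.667 → 162
G: 255 - (255-223)×(255-131)/255 = 255 - 3968/255 ≈ 255 - 15.561 = 239.439 → 239
B: 255 - (255-91)×(255-124)/255 = 255 - 21484/255 ≈ 255 - 84.251 = 170.749 → 171
= RGB(162, 239, 171)


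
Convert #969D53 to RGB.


96 → 150 (R)
9D → 157 (G)
53 → 83 (B)
= RGB(150, 157, 83)


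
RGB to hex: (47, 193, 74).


R = 47 → 2F (hex)
G = 193 → C1 (hex)
B = 74 → 4A (hex)
Hex = #2FC14A


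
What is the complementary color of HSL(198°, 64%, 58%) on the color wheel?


Complement = opposite side of color wheel = hue + 180°
H' = (198 + 180) mod 360 = 18°
S and L unchanged.
= HSL(18°, 64%, 58%)


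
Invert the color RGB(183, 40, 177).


Invert: (255-R, 255-G, 255-B)
R: 255-183 = 72
G: 255-40 = 215
B: 255-177 = 78
= RGB(72, 215, 78)


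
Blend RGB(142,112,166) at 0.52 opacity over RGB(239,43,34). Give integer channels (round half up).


C = α×F + (1-α)×B, with 1-α = 0.48
R: 0.52×142 + 0.48×239 = 73.84 + 114.72 = 188.56 → 189
G: 0.52×112 + 0.48×43 = 58.24 + 20.64 = 78.88 → 79
B: 0.52×166 + 0.48×34 = 86.32 + 16.32 = 102.64 → 103
= RGB(189, 79, 103)


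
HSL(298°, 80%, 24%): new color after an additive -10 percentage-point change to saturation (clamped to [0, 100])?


Original S = 80%
Adjustment = -10 percentage points
New S = 80 + (-10) = 70
Clamp to [0, 100] → 70
= HSL(298°, 70%, 24%)


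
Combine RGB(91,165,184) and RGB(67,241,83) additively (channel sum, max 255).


Additive: each channel = min(255, C₁+C₂)
R: 91+67 = 158 → 158
G: 165+241 = 406 → 255
B: 184+83 = 267 → 255
= RGB(158, 255, 255)


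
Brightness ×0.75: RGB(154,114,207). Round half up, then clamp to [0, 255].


Multiply each channel by 0.75, round half up, clamp to [0, 255]
R: 154×0.75 = 115.5 → round → 116
G: 114×0.75 = 85.5 → round → 86
B: 207×0.75 = 155.25 → round → 155
= RGB(116, 86, 155)


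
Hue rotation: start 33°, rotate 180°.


New hue = (H + rotation) mod 360
New hue = (33 + 180) mod 360
= 213 mod 360
= 213°


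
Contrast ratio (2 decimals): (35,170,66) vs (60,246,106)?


Linearize each sRGB channel c=v/255: c/12.92 if c ≤ 0.04045 else ((c+0.055)/1.055)^2.4
L = 0.2126×R_lin + 0.7152×G_lin + 0.0722×B_lin
Color 1 (35,170,66):
  R=35: 35/255≈0.1373 > 0.04045 → ((0.1373+0.055)/1.055)^2.4 ≈ 0.01681
  G=170: 170/255≈0.6667 > 0.04045 → ((0.6667+0.055)/1.055)^2.4 ≈ 0.40198
  B=66: 66/255≈0.2588 > 0.04045 → ((0.2588+0.055)/1.055)^2.4 ≈ 0.05448
  L1 = 0.2126×0.01681 + 0.7152×0.40198 + 0.0722×0.05448 ≈ 0.29500
Color 2 (60,246,106):
  R=60: 60/255≈0.2353 > 0.04045 → ((0.2353+0.055)/1.055)^2.4 ≈ 0.04519
  G=246: 246/255≈0.9647 > 0.04045 → ((0.9647+0.055)/1.055)^2.4 ≈ 0.92158
  B=106: 106/255≈0.4157 > 0.04045 → ((0.4157+0.055)/1.055)^2.4 ≈ 0.14413
  L2 = 0.2126×0.04519 + 0.7152×0.92158 + 0.0722×0.14413 ≈ 0.67913
Lighter = 0.67913, Darker = 0.29500
Ratio = (L_lighter + 0.05) / (L_darker + 0.05)
Ratio = (0.67913 + 0.05) / (0.29500 + 0.05) = 0.72913 / 0.34500 ≈ 2.1134
Ratio ≈ 2.11:1


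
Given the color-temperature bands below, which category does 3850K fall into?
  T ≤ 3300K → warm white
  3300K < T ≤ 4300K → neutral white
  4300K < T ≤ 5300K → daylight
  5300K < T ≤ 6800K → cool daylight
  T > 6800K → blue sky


Temperature: 3850K
3300K < 3850K ≤ 4300K → neutral white
Classification: neutral white


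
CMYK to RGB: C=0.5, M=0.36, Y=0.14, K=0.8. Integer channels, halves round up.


R = 255 × (1-C) × (1-K) = 255 × 0.50 × 0.20 = 25.5 → 26
G = 255 × (1-M) × (1-K) = 255 × 0.64 × 0.20 = 32.64 → 33
B = 255 × (1-Y) × (1-K) = 255 × 0.86 × 0.20 = 43.86 → 44
= RGB(26, 33, 44)


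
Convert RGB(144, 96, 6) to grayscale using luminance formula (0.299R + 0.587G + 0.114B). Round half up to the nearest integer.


Gray = 0.299×R + 0.587×G + 0.114×B
Gray = 0.299×144 + 0.587×96 + 0.114×6
Gray = 43.056 + 56.352 + 0.684
Gray = 100.092 → round half up → 100
Gray = 100


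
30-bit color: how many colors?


Colors = 2^bits = 2^30
= 1,073,741,824 colors


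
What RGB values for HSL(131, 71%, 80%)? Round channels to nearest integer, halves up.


H=131°, S=0.71, L=0.80
C = (1-|2L-1|)×S = (1-|0.60|)×0.71 = 0.284
H' = H/60 = 131/60 ≈ 2.1833; X = C×(1-|H' mod 2 - 1|) ≈ 0.0521
m = L - C/2 = 0.80 - 0.142 = 0.658
Sector ⌊H'⌋ = 2 → (R',G',B') = (0.0, 0.284, ≈0.0521)
RGB = ((R'+m)×255, (G'+m)×255, (B'+m)×255) = (167.79, 240.21, 181.067)
Round half up → RGB(168, 240, 181)


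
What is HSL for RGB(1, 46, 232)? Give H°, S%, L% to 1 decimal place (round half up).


Normalize: R'=1/255≈0.0039, G'=46/255≈0.1804, B'=232/255≈0.9098
Max=232/255, Min=1/255, Δ=Max-Min=231/255
L = (Max+Min)/2 = (232+1)/510 = 233/510 = 0.45686… → L = 45.7%
L ≤ 0.5 → S = Δ/(Max+Min) = 231/(232+1) = 231/233 = 0.99141… → S = 99.1%
(the 1/255 factors cancel in S and H, so raw channel differences can be used)
Max is B' → H = 60 × ((R-G)/Δ + 4) = 60 × ((1-46)/231 + 4)
  -45/231 + 4 = -0.1948… + 4 = 3.8051…
  H = 60 × 3.8051… = 228.311…° → H = 228.3°
= HSL(228.3°, 99.1%, 45.7%)


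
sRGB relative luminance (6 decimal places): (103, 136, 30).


Linearize each channel (sRGB transfer function): c = v/255; c_lin = c/12.92 if c ≤ 0.04045, else ((c+0.055)/1.055)^2.4
  R: 103/255 ≈ 0.403922 > 0.04045 → ((0.403922+0.055)/1.055)^2.4 ≈ 0.135633
  G: 136/255 ≈ 0.533333 > 0.04045 → ((0.533333+0.055)/1.055)^2.4 ≈ 0.246201
  B: 30/255 ≈ 0.117647 > 0.04045 → ((0.117647+0.055)/1.055)^2.4 ≈ 0.012983
R_lin = 0.135633, G_lin = 0.246201, B_lin = 0.012983
L = 0.2126×R + 0.7152×G + 0.0722×B
L = 0.2126×0.135633 + 0.7152×0.246201 + 0.0722×0.012983
L ≈ 0.205856


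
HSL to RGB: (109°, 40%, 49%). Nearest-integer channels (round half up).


H=109°, S=0.40, L=0.49
C = (1-|2L-1|)×S = (1-|-0.02|)×0.40 = 0.392
H' = H/60 = 109/60 ≈ 1.8167; X = C×(1-|H' mod 2 - 1|) ≈ 0.0719
m = L - C/2 = 0.49 - 0.196 = 0.294
Sector ⌊H'⌋ = 1 → (R',G',B') = (≈0.0719, 0.392, 0.0)
RGB = ((R'+m)×255, (G'+m)×255, (B'+m)×255) = (93.296, 174.93, 74.97)
Round half up → RGB(93, 175, 75)


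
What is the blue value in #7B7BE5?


Color: #7B7BE5
R = 7B = 123
G = 7B = 123
B = E5 = 229
Blue = 229


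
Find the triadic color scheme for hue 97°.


Triadic: equally spaced at 120° intervals
H1 = 97°
H2 = (97 + 120) mod 360 = 217°
H3 = (97 + 240) mod 360 = 337°
Triadic = 97°, 217°, 337°


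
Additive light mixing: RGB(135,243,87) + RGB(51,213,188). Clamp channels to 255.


Additive: each channel = min(255, C₁+C₂)
R: 135+51 = 186 → 186
G: 243+213 = 456 → 255
B: 87+188 = 275 → 255
= RGB(186, 255, 255)


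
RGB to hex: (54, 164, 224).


R = 54 → 36 (hex)
G = 164 → A4 (hex)
B = 224 → E0 (hex)
Hex = #36A4E0


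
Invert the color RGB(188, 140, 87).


Invert: (255-R, 255-G, 255-B)
R: 255-188 = 67
G: 255-140 = 115
B: 255-87 = 168
= RGB(67, 115, 168)


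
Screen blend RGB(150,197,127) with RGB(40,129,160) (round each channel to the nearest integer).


Screen: C = 255 - (255-A)×(255-B)/255, rounded to nearest integer
R: 255 - (255-150)×(255-40)/255 = 255 - 22575/255 ≈ 255 - 88.529 = 166.471 → 166
G: 255 - (255-197)×(255-129)/255 = 255 - 7308/255 ≈ 255 - 28.659 = 226.341 → 226
B: 255 - (255-127)×(255-160)/255 = 255 - 12160/255 ≈ 255 - 47.686 = 207.314 → 207
= RGB(166, 226, 207)


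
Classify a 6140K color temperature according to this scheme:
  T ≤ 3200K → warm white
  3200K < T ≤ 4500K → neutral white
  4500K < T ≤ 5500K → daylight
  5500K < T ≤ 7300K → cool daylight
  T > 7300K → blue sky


Temperature: 6140K
5500K < 6140K ≤ 7300K → cool daylight
Classification: cool daylight


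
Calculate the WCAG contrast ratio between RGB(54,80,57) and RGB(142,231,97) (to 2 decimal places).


Linearize each sRGB channel c=v/255: c/12.92 if c ≤ 0.04045 else ((c+0.055)/1.055)^2.4
L = 0.2126×R_lin + 0.7152×G_lin + 0.0722×B_lin
Color 1 (54,80,57):
  R=54: 54/255≈0.2118 > 0.04045 → ((0.2118+0.055)/1.055)^2.4 ≈ 0.03689
  G=80: 80/255≈0.3137 > 0.04045 → ((0.3137+0.055)/1.055)^2.4 ≈ 0.08022
  B=57: 57/255≈0.2235 > 0.04045 → ((0.2235+0.055)/1.055)^2.4 ≈ 0.04092
  L1 = 0.2126×0.03689 + 0.7152×0.08022 + 0.0722×0.04092 ≈ 0.06817
Color 2 (142,231,97):
  R=142: 142/255≈0.5569 > 0.04045 → ((0.5569+0.055)/1.055)^2.4 ≈ 0.27050
  G=231: 231/255≈0.9059 > 0.04045 → ((0.9059+0.055)/1.055)^2.4 ≈ 0.79910
  B=97: 97/255≈0.3804 > 0.04045 → ((0.3804+0.055)/1.055)^2.4 ≈ 0.11954
  L2 = 0.2126×0.27050 + 0.7152×0.79910 + 0.0722×0.11954 ≈ 0.63766
Lighter = 0.63766, Darker = 0.06817
Ratio = (L_lighter + 0.05) / (L_darker + 0.05)
Ratio = (0.63766 + 0.05) / (0.06817 + 0.05) = 0.68766 / 0.11817 ≈ 5.8192
Ratio ≈ 5.82:1


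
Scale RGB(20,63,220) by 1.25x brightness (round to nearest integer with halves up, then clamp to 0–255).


Multiply each channel by 1.25, round half up, clamp to [0, 255]
R: 20×1.25 = 25
G: 63×1.25 = 78.75 → round → 79
B: 220×1.25 = 275 → clamp → 255
= RGB(25, 79, 255)


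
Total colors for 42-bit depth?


Colors = 2^bits = 2^42
= 4,398,046,511,104 colors


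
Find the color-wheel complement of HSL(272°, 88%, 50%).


Complement = opposite side of color wheel = hue + 180°
H' = (272 + 180) mod 360 = 92°
S and L unchanged.
= HSL(92°, 88%, 50%)


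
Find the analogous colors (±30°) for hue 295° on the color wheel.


Base hue: 295°
Left analog: (295 - 30) mod 360 = 265°
Right analog: (295 + 30) mod 360 = 325°
Analogous hues = 265° and 325°


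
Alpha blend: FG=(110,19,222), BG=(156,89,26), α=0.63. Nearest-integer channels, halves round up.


C = α×F + (1-α)×B, with 1-α = 0.37
R: 0.63×110 + 0.37×156 = 69.30 + 57.72 = 127.02 → 127
G: 0.63×19 + 0.37×89 = 11.97 + 32.93 = 44.90 → 45
B: 0.63×222 + 0.37×26 = 139.86 + 9.62 = 149.48 → 149
= RGB(127, 45, 149)


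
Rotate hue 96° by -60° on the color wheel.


New hue = (H + rotation) mod 360
New hue = (96 -60) mod 360
= 36 mod 360
= 36°


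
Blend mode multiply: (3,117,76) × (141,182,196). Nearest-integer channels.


Multiply: C = A×B/255, rounded to nearest integer
R: 3×141/255 = 423/255 ≈ 1.659 → 2
G: 117×182/255 = 21294/255 ≈ 83.506 → 84
B: 76×196/255 = 14896/255 ≈ 58.416 → 58
= RGB(2, 84, 58)


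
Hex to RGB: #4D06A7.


4D → 77 (R)
06 → 6 (G)
A7 → 167 (B)
= RGB(77, 6, 167)


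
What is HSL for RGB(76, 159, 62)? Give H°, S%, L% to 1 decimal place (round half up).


Normalize: R'=76/255≈0.2980, G'=159/255≈0.6235, B'=62/255≈0.2431
Max=159/255, Min=62/255, Δ=Max-Min=97/255
L = (Max+Min)/2 = (159+62)/510 = 221/510 = 0.43333… → L = 43.3%
L ≤ 0.5 → S = Δ/(Max+Min) = 97/(159+62) = 97/221 = 0.43891… → S = 43.9%
(the 1/255 factors cancel in S and H, so raw channel differences can be used)
Max is G' → H = 60 × ((B-R)/Δ + 2) = 60 × ((62-76)/97 + 2)
  -14/97 + 2 = -0.1443… + 2 = 1.8556…
  H = 60 × 1.8556… = 111.340…° → H = 111.3°
= HSL(111.3°, 43.9%, 43.3%)


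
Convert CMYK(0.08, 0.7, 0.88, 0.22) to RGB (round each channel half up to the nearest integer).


R = 255 × (1-C) × (1-K) = 255 × 0.92 × 0.78 = 182.988 → 183
G = 255 × (1-M) × (1-K) = 255 × 0.30 × 0.78 = 59.67 → 60
B = 255 × (1-Y) × (1-K) = 255 × 0.12 × 0.78 = 23.868 → 24
= RGB(183, 60, 24)


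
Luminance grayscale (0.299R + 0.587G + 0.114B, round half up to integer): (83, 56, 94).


Gray = 0.299×R + 0.587×G + 0.114×B
Gray = 0.299×83 + 0.587×56 + 0.114×94
Gray = 24.817 + 32.872 + 10.716
Gray = 68.405 → round half up → 68
Gray = 68


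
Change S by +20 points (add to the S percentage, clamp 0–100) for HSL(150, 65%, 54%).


Original S = 65%
Adjustment = +20 percentage points
New S = 65 + (20) = 85
Clamp to [0, 100] → 85
= HSL(150°, 85%, 54%)


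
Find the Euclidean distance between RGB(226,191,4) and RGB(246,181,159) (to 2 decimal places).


d = √[(R₁-R₂)² + (G₁-G₂)² + (B₁-B₂)²]
d = √[(226-246)² + (191-181)² + (4-159)²]
d = √[400 + 100 + 24025]
d = √24525
d ≈ 156.60


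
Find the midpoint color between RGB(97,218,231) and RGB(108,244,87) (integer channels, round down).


Midpoint: each channel = ⌊(C₁+C₂)/2⌋
R: ⌊(97+108)/2⌋ = 102
G: ⌊(218+244)/2⌋ = 231
B: ⌊(231+87)/2⌋ = 159
= RGB(102, 231, 159)


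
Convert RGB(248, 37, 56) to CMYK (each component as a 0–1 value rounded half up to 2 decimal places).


R'=248/255≈0.9725, G'=37/255≈0.1451, B'=56/255≈0.2196
K = 1 - max(R',G',B') = 1 - 248/255 = 7/255 = 0.02745… → 0.03
(1-R'-K)/(1-K) simplifies to (max-R)/max with max = 248:
C = (248-248)/248 = 0/248 = 0 → 0.00
M = (248-37)/248 = 211/248 = 0.85080… → 0.85
Y = (248-56)/248 = 192/248 = 0.77419… → 0.77
= CMYK(0.00, 0.85, 0.77, 0.03)


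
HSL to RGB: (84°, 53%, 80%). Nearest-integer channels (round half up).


H=84°, S=0.53, L=0.80
C = (1-|2L-1|)×S = (1-|0.60|)×0.53 = 0.212
H' = H/60 = 84/60 ≈ 1.4000; X = C×(1-|H' mod 2 - 1|) = 0.1272
m = L - C/2 = 0.80 - 0.106 = 0.694
Sector ⌊H'⌋ = 1 → (R',G',B') = (0.1272, 0.212, 0.0)
RGB = ((R'+m)×255, (G'+m)×255, (B'+m)×255) = (209.406, 231.03, 176.97)
Round half up → RGB(209, 231, 177)


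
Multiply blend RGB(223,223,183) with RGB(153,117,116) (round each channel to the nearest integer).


Multiply: C = A×B/255, rounded to nearest integer
R: 223×153/255 = 34119/255 ≈ 133.800 → 134
G: 223×117/255 = 26091/255 ≈ 102.318 → 102
B: 183×116/255 = 21228/255 ≈ 83.247 → 83
= RGB(134, 102, 83)


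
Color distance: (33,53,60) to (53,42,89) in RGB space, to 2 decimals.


d = √[(R₁-R₂)² + (G₁-G₂)² + (B₁-B₂)²]
d = √[(33-53)² + (53-42)² + (60-89)²]
d = √[400 + 121 + 841]
d = √1362
d ≈ 36.91


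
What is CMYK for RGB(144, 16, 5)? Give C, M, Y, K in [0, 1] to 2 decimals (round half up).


R'=144/255≈0.5647, G'=16/255≈0.0627, B'=5/255≈0.0196
K = 1 - max(R',G',B') = 1 - 144/255 = 111/255 = 0.43529… → 0.44
(1-R'-K)/(1-K) simplifies to (max-R)/max with max = 144:
C = (144-144)/144 = 0/144 = 0 → 0.00
M = (144-16)/144 = 128/144 = 0.88888… → 0.89
Y = (144-5)/144 = 139/144 = 0.96527… → 0.97
= CMYK(0.00, 0.89, 0.97, 0.44)


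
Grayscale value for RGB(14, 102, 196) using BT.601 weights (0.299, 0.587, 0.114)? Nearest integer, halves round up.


Gray = 0.299×R + 0.587×G + 0.114×B
Gray = 0.299×14 + 0.587×102 + 0.114×196
Gray = 4.186 + 59.874 + 22.344
Gray = 86.404 → round half up → 86
Gray = 86


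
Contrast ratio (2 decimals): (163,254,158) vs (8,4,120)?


Linearize each sRGB channel c=v/255: c/12.92 if c ≤ 0.04045 else ((c+0.055)/1.055)^2.4
L = 0.2126×R_lin + 0.7152×G_lin + 0.0722×B_lin
Color 1 (163,254,158):
  R=163: 163/255≈0.6392 > 0.04045 → ((0.6392+0.055)/1.055)^2.4 ≈ 0.36625
  G=254: 254/255≈0.9961 > 0.04045 → ((0.9961+0.055)/1.055)^2.4 ≈ 0.99110
  B=158: 158/255≈0.6196 > 0.04045 → ((0.6196+0.055)/1.055)^2.4 ≈ 0.34191
  L1 = 0.2126×0.36625 + 0.7152×0.99110 + 0.0722×0.34191 ≈ 0.81139
Color 2 (8,4,120):
  R=8: 8/255≈0.0314 ≤ 0.04045 → 0.0314/12.92 ≈ 0.00243
  G=4: 4/255≈0.0157 ≤ 0.04045 → 0.0157/12.92 ≈ 0.00121
  B=120: 120/255≈0.4706 > 0.04045 → ((0.4706+0.055)/1.055)^2.4 ≈ 0.18782
  L2 = 0.2126×0.00243 + 0.7152×0.00121 + 0.0722×0.18782 ≈ 0.01495
Lighter = 0.81139, Darker = 0.01495
Ratio = (L_lighter + 0.05) / (L_darker + 0.05)
Ratio = (0.81139 + 0.05) / (0.01495 + 0.05) = 0.86139 / 0.06495 ≈ 13.2633
Ratio ≈ 13.26:1


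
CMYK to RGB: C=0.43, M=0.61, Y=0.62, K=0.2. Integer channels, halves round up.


R = 255 × (1-C) × (1-K) = 255 × 0.57 × 0.80 = 116.28 → 116
G = 255 × (1-M) × (1-K) = 255 × 0.39 × 0.80 = 79.56 → 80
B = 255 × (1-Y) × (1-K) = 255 × 0.38 × 0.80 = 77.52 → 78
= RGB(116, 80, 78)


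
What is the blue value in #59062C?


Color: #59062C
R = 59 = 89
G = 06 = 6
B = 2C = 44
Blue = 44


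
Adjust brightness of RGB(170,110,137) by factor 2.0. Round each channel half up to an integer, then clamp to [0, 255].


Multiply each channel by 2.0, round half up, clamp to [0, 255]
R: 170×2.0 = 340 → clamp → 255
G: 110×2.0 = 220
B: 137×2.0 = 274 → clamp → 255
= RGB(255, 220, 255)


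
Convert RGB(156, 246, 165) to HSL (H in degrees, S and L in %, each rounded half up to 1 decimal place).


Normalize: R'=156/255≈0.6118, G'=246/255≈0.9647, B'=165/255≈0.6471
Max=246/255, Min=156/255, Δ=Max-Min=90/255
L = (Max+Min)/2 = (246+156)/510 = 402/510 = 0.78823… → L = 78.8%
L > 0.5 → S = Δ/(2-Max-Min) = 90/(510-246-156) = 90/108 = 0.83333… → S = 83.3%
(the 1/255 factors cancel in S and H, so raw channel differences can be used)
Max is G' → H = 60 × ((B-R)/Δ + 2) = 60 × ((165-156)/90 + 2)
  9/90 + 2 = 0.1 + 2 = 2.1
  H = 60 × 2.1 = 126° → H = 126.0°
= HSL(126.0°, 83.3%, 78.8%)


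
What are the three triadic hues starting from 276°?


Triadic: equally spaced at 120° intervals
H1 = 276°
H2 = (276 + 120) mod 360 = 36°
H3 = (276 + 240) mod 360 = 156°
Triadic = 276°, 36°, 156°


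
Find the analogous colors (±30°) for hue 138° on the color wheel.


Base hue: 138°
Left analog: (138 - 30) mod 360 = 108°
Right analog: (138 + 30) mod 360 = 168°
Analogous hues = 108° and 168°


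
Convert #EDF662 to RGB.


ED → 237 (R)
F6 → 246 (G)
62 → 98 (B)
= RGB(237, 246, 98)


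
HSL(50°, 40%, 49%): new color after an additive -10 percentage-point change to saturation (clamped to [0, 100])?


Original S = 40%
Adjustment = -10 percentage points
New S = 40 + (-10) = 30
Clamp to [0, 100] → 30
= HSL(50°, 30%, 49%)


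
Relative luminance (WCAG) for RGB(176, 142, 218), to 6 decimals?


Linearize each channel (sRGB transfer function): c = v/255; c_lin = c/12.92 if c ≤ 0.04045, else ((c+0.055)/1.055)^2.4
  R: 176/255 ≈ 0.690196 > 0.04045 → ((0.690196+0.055)/1.055)^2.4 ≈ 0.434154
  G: 142/255 ≈ 0.556863 > 0.04045 → ((0.556863+0.055)/1.055)^2.4 ≈ 0.270498
  B: 218/255 ≈ 0.854902 > 0.04045 → ((0.854902+0.055)/1.055)^2.4 ≈ 0.701102
R_lin = 0.434154, G_lin = 0.270498, B_lin = 0.701102
L = 0.2126×R + 0.7152×G + 0.0722×B
L = 0.2126×0.434154 + 0.7152×0.270498 + 0.0722×0.701102
L ≈ 0.336381


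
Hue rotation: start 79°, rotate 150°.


New hue = (H + rotation) mod 360
New hue = (79 + 150) mod 360
= 229 mod 360
= 229°


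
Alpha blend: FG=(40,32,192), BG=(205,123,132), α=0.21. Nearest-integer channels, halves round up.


C = α×F + (1-α)×B, with 1-α = 0.79
R: 0.21×40 + 0.79×205 = 8.40 + 161.95 = 170.35 → 170
G: 0.21×32 + 0.79×123 = 6.72 + 97.17 = 103.89 → 104
B: 0.21×192 + 0.79×132 = 40.32 + 104.28 = 144.60 → 145
= RGB(170, 104, 145)


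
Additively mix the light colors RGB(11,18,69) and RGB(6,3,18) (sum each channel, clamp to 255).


Additive: each channel = min(255, C₁+C₂)
R: 11+6 = 17 → 17
G: 18+3 = 21 → 21
B: 69+18 = 87 → 87
= RGB(17, 21, 87)


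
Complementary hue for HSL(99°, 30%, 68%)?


Complement = opposite side of color wheel = hue + 180°
H' = (99 + 180) mod 360 = 279°
S and L unchanged.
= HSL(279°, 30%, 68%)


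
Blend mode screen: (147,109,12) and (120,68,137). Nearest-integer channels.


Screen: C = 255 - (255-A)×(255-B)/255, rounded to nearest integer
R: 255 - (255-147)×(255-120)/255 = 255 - 14580/255 ≈ 255 - 57.176 = 197.824 → 198
G: 255 - (255-109)×(255-68)/255 = 255 - 27302/255 ≈ 255 - 107.067 = 147.933 → 148
B: 255 - (255-12)×(255-137)/255 = 255 - 28674/255 ≈ 255 - 112.447 = 142.553 → 143
= RGB(198, 148, 143)


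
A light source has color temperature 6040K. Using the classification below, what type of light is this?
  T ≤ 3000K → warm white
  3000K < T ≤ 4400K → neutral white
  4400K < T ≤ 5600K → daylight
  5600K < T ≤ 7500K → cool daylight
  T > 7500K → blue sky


Temperature: 6040K
5600K < 6040K ≤ 7500K → cool daylight
Classification: cool daylight


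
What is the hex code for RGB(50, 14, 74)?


R = 50 → 32 (hex)
G = 14 → 0E (hex)
B = 74 → 4A (hex)
Hex = #320E4A


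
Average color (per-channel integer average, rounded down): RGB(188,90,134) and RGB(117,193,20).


Midpoint: each channel = ⌊(C₁+C₂)/2⌋
R: ⌊(188+117)/2⌋ = 152
G: ⌊(90+193)/2⌋ = 141
B: ⌊(134+20)/2⌋ = 77
= RGB(152, 141, 77)


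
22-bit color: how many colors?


Colors = 2^bits = 2^22
= 4,194,304 colors


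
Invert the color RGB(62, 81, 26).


Invert: (255-R, 255-G, 255-B)
R: 255-62 = 193
G: 255-81 = 174
B: 255-26 = 229
= RGB(193, 174, 229)


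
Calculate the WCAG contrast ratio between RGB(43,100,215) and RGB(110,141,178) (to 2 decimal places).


Linearize each sRGB channel c=v/255: c/12.92 if c ≤ 0.04045 else ((c+0.055)/1.055)^2.4
L = 0.2126×R_lin + 0.7152×G_lin + 0.0722×B_lin
Color 1 (43,100,215):
  R=43: 43/255≈0.1686 > 0.04045 → ((0.1686+0.055)/1.055)^2.4 ≈ 0.02416
  G=100: 100/255≈0.3922 > 0.04045 → ((0.3922+0.055)/1.055)^2.4 ≈ 0.12744
  B=215: 215/255≈0.8431 > 0.04045 → ((0.8431+0.055)/1.055)^2.4 ≈ 0.67954
  L1 = 0.2126×0.02416 + 0.7152×0.12744 + 0.0722×0.67954 ≈ 0.14534
Color 2 (110,141,178):
  R=110: 110/255≈0.4314 > 0.04045 → ((0.4314+0.055)/1.055)^2.4 ≈ 0.15593
  G=141: 141/255≈0.5529 > 0.04045 → ((0.5529+0.055)/1.055)^2.4 ≈ 0.26636
  B=178: 178/255≈0.6980 > 0.04045 → ((0.6980+0.055)/1.055)^2.4 ≈ 0.44520
  L2 = 0.2126×0.15593 + 0.7152×0.26636 + 0.0722×0.44520 ≈ 0.25579
Lighter = 0.25579, Darker = 0.14534
Ratio = (L_lighter + 0.05) / (L_darker + 0.05)
Ratio = (0.25579 + 0.05) / (0.14534 + 0.05) = 0.30579 / 0.19534 ≈ 1.5654
Ratio ≈ 1.57:1


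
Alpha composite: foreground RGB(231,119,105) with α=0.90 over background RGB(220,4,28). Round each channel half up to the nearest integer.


C = α×F + (1-α)×B, with 1-α = 0.10
R: 0.90×231 + 0.10×220 = 207.90 + 22.00 = 229.90 → 230
G: 0.90×119 + 0.10×4 = 107.10 + 0.40 = 107.50 → 108
B: 0.90×105 + 0.10×28 = 94.50 + 2.80 = 97.30 → 97
= RGB(230, 108, 97)


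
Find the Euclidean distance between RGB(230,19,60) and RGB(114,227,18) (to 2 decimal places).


d = √[(R₁-R₂)² + (G₁-G₂)² + (B₁-B₂)²]
d = √[(230-114)² + (19-227)² + (60-18)²]
d = √[13456 + 43264 + 1764]
d = √58484
d ≈ 241.83


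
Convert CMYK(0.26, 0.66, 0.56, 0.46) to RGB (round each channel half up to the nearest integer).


R = 255 × (1-C) × (1-K) = 255 × 0.74 × 0.54 = 101.898 → 102
G = 255 × (1-M) × (1-K) = 255 × 0.34 × 0.54 = 46.818 → 47
B = 255 × (1-Y) × (1-K) = 255 × 0.44 × 0.54 = 60.588 → 61
= RGB(102, 47, 61)


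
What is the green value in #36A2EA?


Color: #36A2EA
R = 36 = 54
G = A2 = 162
B = EA = 234
Green = 162


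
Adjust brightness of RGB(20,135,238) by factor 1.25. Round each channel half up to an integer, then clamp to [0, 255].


Multiply each channel by 1.25, round half up, clamp to [0, 255]
R: 20×1.25 = 25
G: 135×1.25 = 168.75 → round → 169
B: 238×1.25 = 297.5 → round → 298 → clamp → 255
= RGB(25, 169, 255)


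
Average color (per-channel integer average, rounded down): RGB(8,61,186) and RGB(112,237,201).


Midpoint: each channel = ⌊(C₁+C₂)/2⌋
R: ⌊(8+112)/2⌋ = 60
G: ⌊(61+237)/2⌋ = 149
B: ⌊(186+201)/2⌋ = 193
= RGB(60, 149, 193)


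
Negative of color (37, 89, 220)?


Invert: (255-R, 255-G, 255-B)
R: 255-37 = 218
G: 255-89 = 166
B: 255-220 = 35
= RGB(218, 166, 35)


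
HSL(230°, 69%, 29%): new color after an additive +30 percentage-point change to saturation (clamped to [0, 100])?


Original S = 69%
Adjustment = +30 percentage points
New S = 69 + (30) = 99
Clamp to [0, 100] → 99
= HSL(230°, 99%, 29%)


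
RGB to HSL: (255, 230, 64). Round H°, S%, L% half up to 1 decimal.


Normalize: R'=255/255≈1.0000, G'=230/255≈0.9020, B'=64/255≈0.2510
Max=255/255, Min=64/255, Δ=Max-Min=191/255
L = (Max+Min)/2 = (255+64)/510 = 319/510 = 0.62549… → L = 62.5%
L > 0.5 → S = Δ/(2-Max-Min) = 191/(510-255-64) = 191/191 = 1 → S = 100.0%
(the 1/255 factors cancel in S and H, so raw channel differences can be used)
Max is R' → H = 60 × (((G-B)/Δ) mod 6) = 60 × (((230-64)/191) mod 6)
  166/191 = 0.8691…
  H = 60 × 0.8691… = 52.146…° → H = 52.1°
= HSL(52.1°, 100.0%, 62.5%)


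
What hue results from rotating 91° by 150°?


New hue = (H + rotation) mod 360
New hue = (91 + 150) mod 360
= 241 mod 360
= 241°


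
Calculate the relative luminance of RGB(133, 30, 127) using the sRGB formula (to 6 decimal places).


Linearize each channel (sRGB transfer function): c = v/255; c_lin = c/12.92 if c ≤ 0.04045, else ((c+0.055)/1.055)^2.4
  R: 133/255 ≈ 0.521569 > 0.04045 → ((0.521569+0.055)/1.055)^2.4 ≈ 0.234551
  G: 30/255 ≈ 0.117647 > 0.04045 → ((0.117647+0.055)/1.055)^2.4 ≈ 0.012983
  B: 127/255 ≈ 0.498039 > 0.04045 → ((0.498039+0.055)/1.055)^2.4 ≈ 0.212231
R_lin = 0.234551, G_lin = 0.012983, B_lin = 0.212231
L = 0.2126×R + 0.7152×G + 0.0722×B
L = 0.2126×0.234551 + 0.7152×0.012983 + 0.0722×0.212231
L ≈ 0.074474


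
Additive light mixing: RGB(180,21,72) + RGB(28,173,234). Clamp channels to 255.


Additive: each channel = min(255, C₁+C₂)
R: 180+28 = 208 → 208
G: 21+173 = 194 → 194
B: 72+234 = 306 → 255
= RGB(208, 194, 255)


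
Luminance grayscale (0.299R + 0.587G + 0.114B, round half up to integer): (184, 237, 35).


Gray = 0.299×R + 0.587×G + 0.114×B
Gray = 0.299×184 + 0.587×237 + 0.114×35
Gray = 55.016 + 139.119 + 3.990
Gray = 198.125 → round half up → 198
Gray = 198


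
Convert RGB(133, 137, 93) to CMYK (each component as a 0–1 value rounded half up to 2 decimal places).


R'=133/255≈0.5216, G'=137/255≈0.5373, B'=93/255≈0.3647
K = 1 - max(R',G',B') = 1 - 137/255 = 118/255 = 0.46274… → 0.46
(1-R'-K)/(1-K) simplifies to (max-R)/max with max = 137:
C = (137-133)/137 = 4/137 = 0.02919… → 0.03
M = (137-137)/137 = 0/137 = 0 → 0.00
Y = (137-93)/137 = 44/137 = 0.32116… → 0.32
= CMYK(0.03, 0.00, 0.32, 0.46)


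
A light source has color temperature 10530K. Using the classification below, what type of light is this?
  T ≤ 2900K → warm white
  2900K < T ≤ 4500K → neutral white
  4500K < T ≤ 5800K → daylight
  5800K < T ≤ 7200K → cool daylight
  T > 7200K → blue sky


Temperature: 10530K
10530K > 7200K → blue sky
Classification: blue sky


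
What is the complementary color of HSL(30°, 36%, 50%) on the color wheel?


Complement = opposite side of color wheel = hue + 180°
H' = (30 + 180) mod 360 = 210°
S and L unchanged.
= HSL(210°, 36%, 50%)


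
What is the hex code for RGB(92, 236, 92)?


R = 92 → 5C (hex)
G = 236 → EC (hex)
B = 92 → 5C (hex)
Hex = #5CEC5C


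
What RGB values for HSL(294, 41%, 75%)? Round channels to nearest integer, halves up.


H=294°, S=0.41, L=0.75
C = (1-|2L-1|)×S = (1-|0.50|)×0.41 = 0.205
H' = H/60 = 294/60 ≈ 4.9000; X = C×(1-|H' mod 2 - 1|) = 0.1845
m = L - C/2 = 0.75 - 0.1025 = 0.6475
Sector ⌊H'⌋ = 4 → (R',G',B') = (0.1845, 0.0, 0.205)
RGB = ((R'+m)×255, (G'+m)×255, (B'+m)×255) = (212.16, 165.1125, 217.3875)
Round half up → RGB(212, 165, 217)


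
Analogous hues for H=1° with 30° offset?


Base hue: 1°
Left analog: (1 - 30) mod 360 = 331°
Right analog: (1 + 30) mod 360 = 31°
Analogous hues = 331° and 31°


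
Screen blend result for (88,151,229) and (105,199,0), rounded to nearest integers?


Screen: C = 255 - (255-A)×(255-B)/255, rounded to nearest integer
R: 255 - (255-88)×(255-105)/255 = 255 - 25050/255 ≈ 255 - 98.235 = 156.765 → 157
G: 255 - (255-151)×(255-199)/255 = 255 - 5824/255 ≈ 255 - 22.839 = 232.161 → 232
B: 255 - (255-229)×(255-0)/255 = 255 - 6630/255 ≈ 255 - 26.000 = 229.000 → 229
= RGB(157, 232, 229)


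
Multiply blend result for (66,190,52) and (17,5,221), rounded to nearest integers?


Multiply: C = A×B/255, rounded to nearest integer
R: 66×17/255 = 1122/255 ≈ 4.400 → 4
G: 190×5/255 = 950/255 ≈ 3.725 → 4
B: 52×221/255 = 11492/255 ≈ 45.067 → 45
= RGB(4, 4, 45)


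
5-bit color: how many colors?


Colors = 2^bits = 2^5
= 32 colors


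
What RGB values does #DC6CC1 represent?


DC → 220 (R)
6C → 108 (G)
C1 → 193 (B)
= RGB(220, 108, 193)


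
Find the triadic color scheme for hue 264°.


Triadic: equally spaced at 120° intervals
H1 = 264°
H2 = (264 + 120) mod 360 = 24°
H3 = (264 + 240) mod 360 = 144°
Triadic = 264°, 24°, 144°


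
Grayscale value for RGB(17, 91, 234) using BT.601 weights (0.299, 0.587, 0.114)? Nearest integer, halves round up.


Gray = 0.299×R + 0.587×G + 0.114×B
Gray = 0.299×17 + 0.587×91 + 0.114×234
Gray = 5.083 + 53.417 + 26.676
Gray = 85.176 → round half up → 85
Gray = 85


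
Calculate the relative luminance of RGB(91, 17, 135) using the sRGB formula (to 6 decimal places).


Linearize each channel (sRGB transfer function): c = v/255; c_lin = c/12.92 if c ≤ 0.04045, else ((c+0.055)/1.055)^2.4
  R: 91/255 ≈ 0.356863 > 0.04045 → ((0.356863+0.055)/1.055)^2.4 ≈ 0.104616
  G: 17/255 ≈ 0.066667 > 0.04045 → ((0.066667+0.055)/1.055)^2.4 ≈ 0.005605
  B: 135/255 ≈ 0.529412 > 0.04045 → ((0.529412+0.055)/1.055)^2.4 ≈ 0.242281
R_lin = 0.104616, G_lin = 0.005605, B_lin = 0.242281
L = 0.2126×R + 0.7152×G + 0.0722×B
L = 0.2126×0.104616 + 0.7152×0.005605 + 0.0722×0.242281
L ≈ 0.043743
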